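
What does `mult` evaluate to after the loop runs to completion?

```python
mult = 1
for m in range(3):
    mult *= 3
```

Let's trace through this code step by step.

Initialize: mult = 1
Entering loop: for m in range(3):
After iteration 1: m = 0, mult = 3
After iteration 2: m = 1, mult = 9
After iteration 3: m = 2, mult = 27
Loop ends.

Final answer: 27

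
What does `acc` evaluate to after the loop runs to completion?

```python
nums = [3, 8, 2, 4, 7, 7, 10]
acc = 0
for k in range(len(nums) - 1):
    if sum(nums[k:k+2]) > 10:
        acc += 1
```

Let's trace through this code step by step.

Initialize: nums = [3, 8, 2, 4, 7, 7, 10]
Initialize: acc = 0
Entering loop: for k in range(len(nums) - 1):
After iteration 1: k = 0, acc = 1
After iteration 2: k = 1, acc = 1
After iteration 3: k = 2, acc = 1
After iteration 4: k = 3, acc = 2
After iteration 5: k = 4, acc = 3
After iteration 6: k = 5, acc = 4
Loop ends.

Final answer: 4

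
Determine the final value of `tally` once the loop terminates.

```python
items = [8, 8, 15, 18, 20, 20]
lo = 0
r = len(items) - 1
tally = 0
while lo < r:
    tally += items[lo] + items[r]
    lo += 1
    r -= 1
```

Let's trace through this code step by step.

Initialize: items = [8, 8, 15, 18, 20, 20]
Initialize: lo = 0
Initialize: r = 5
Initialize: tally = 0
Entering loop: while lo < r:
After iteration 1: lo = 1, r = 4, tally = 28
After iteration 2: lo = 2, r = 3, tally = 56
After iteration 3: lo = 3, r = 2, tally = 89
Loop ends.

Final answer: 89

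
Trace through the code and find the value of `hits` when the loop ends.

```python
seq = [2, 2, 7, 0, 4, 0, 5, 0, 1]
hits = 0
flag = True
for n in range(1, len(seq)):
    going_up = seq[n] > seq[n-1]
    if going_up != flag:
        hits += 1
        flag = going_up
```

Let's trace through this code step by step.

Initialize: seq = [2, 2, 7, 0, 4, 0, 5, 0, 1]
Initialize: hits = 0
Initialize: flag = True
Entering loop: for n in range(1, len(seq)):
After iteration 1: n = 1, hits = 1, flag = False, going_up = False
After iteration 2: n = 2, hits = 2, flag = True, going_up = True
After iteration 3: n = 3, hits = 3, flag = False, going_up = False
After iteration 4: n = 4, hits = 4, flag = True, going_up = True
After iteration 5: n = 5, hits = 5, flag = False, going_up = False
After iteration 6: n = 6, hits = 6, flag = True, going_up = True
After iteration 7: n = 7, hits = 7, flag = False, going_up = False
After iteration 8: n = 8, hits = 8, flag = True, going_up = True
Loop ends.

Final answer: 8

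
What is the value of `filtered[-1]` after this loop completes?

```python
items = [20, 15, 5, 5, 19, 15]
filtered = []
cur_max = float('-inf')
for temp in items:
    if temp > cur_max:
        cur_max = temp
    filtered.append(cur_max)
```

Let's trace through this code step by step.

Initialize: items = [20, 15, 5, 5, 19, 15]
Initialize: filtered = []
Initialize: cur_max = -inf
Entering loop: for temp in items:
After iteration 1: temp = 20, filtered = [20], cur_max = 20
After iteration 2: temp = 15, filtered = [20, 20], cur_max = 20
After iteration 3: temp = 5, filtered = [20, 20, 20], cur_max = 20
After iteration 4: temp = 5, filtered = [20, 20, 20, 20], cur_max = 20
After iteration 5: temp = 19, filtered = [20, 20, 20, 20, 20], cur_max = 20
After iteration 6: temp = 15, filtered = [20, 20, 20, 20, 20, 20], cur_max = 20
Loop ends.
filtered[-1] = 20

Final answer: 20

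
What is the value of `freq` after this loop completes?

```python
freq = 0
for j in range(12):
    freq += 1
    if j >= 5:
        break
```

Let's trace through this code step by step.

Initialize: freq = 0
Entering loop: for j in range(12):
After iteration 1: j = 0, freq = 1
After iteration 2: j = 1, freq = 2
After iteration 3: j = 2, freq = 3
After iteration 4: j = 3, freq = 4
After iteration 5: j = 4, freq = 5
After iteration 6: j = 5, freq = 6
Loop ends.

Final answer: 6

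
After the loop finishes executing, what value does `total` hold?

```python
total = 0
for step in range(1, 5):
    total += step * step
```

Let's trace through this code step by step.

Initialize: total = 0
Entering loop: for step in range(1, 5):
After iteration 1: step = 1, total = 1
After iteration 2: step = 2, total = 5
After iteration 3: step = 3, total = 14
After iteration 4: step = 4, total = 30
Loop ends.

Final answer: 30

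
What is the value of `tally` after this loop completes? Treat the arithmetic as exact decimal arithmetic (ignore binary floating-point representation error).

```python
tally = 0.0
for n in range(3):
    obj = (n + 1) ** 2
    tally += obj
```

Let's trace through this code step by step.

Initialize: tally = 0.0
Entering loop: for n in range(3):
After iteration 1: n = 0, tally = 1.0, obj = 1
After iteration 2: n = 1, tally = 5.0, obj = 4
After iteration 3: n = 2, tally = 14.0, obj = 9
Loop ends.

Final answer: 14.0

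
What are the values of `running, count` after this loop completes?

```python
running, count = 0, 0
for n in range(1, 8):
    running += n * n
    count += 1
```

Let's trace through this code step by step.

Initialize: running = 0
Initialize: count = 0
Entering loop: for n in range(1, 8):
After iteration 1: n = 1, running = 1, count = 1
After iteration 2: n = 2, running = 5, count = 2
After iteration 3: n = 3, running = 14, count = 3
After iteration 4: n = 4, running = 30, count = 4
After iteration 5: n = 5, running = 55, count = 5
After iteration 6: n = 6, running = 91, count = 6
After iteration 7: n = 7, running = 140, count = 7
Loop ends.

Final answer: 140, 7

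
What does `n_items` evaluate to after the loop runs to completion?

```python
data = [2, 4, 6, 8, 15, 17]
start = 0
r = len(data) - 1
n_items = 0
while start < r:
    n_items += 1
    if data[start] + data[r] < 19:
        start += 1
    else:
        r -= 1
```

Let's trace through this code step by step.

Initialize: data = [2, 4, 6, 8, 15, 17]
Initialize: start = 0
Initialize: r = 5
Initialize: n_items = 0
Entering loop: while start < r:
After iteration 1: start = 0, r = 4, n_items = 1
After iteration 2: start = 1, r = 4, n_items = 2
After iteration 3: start = 1, r = 3, n_items = 3
After iteration 4: start = 2, r = 3, n_items = 4
After iteration 5: start = 3, r = 3, n_items = 5
Loop ends.

Final answer: 5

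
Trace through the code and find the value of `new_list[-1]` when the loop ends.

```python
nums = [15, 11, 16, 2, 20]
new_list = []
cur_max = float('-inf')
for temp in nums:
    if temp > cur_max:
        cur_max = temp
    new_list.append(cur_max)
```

Let's trace through this code step by step.

Initialize: nums = [15, 11, 16, 2, 20]
Initialize: new_list = []
Initialize: cur_max = -inf
Entering loop: for temp in nums:
After iteration 1: temp = 15, new_list = [15], cur_max = 15
After iteration 2: temp = 11, new_list = [15, 15], cur_max = 15
After iteration 3: temp = 16, new_list = [15, 15, 16], cur_max = 16
After iteration 4: temp = 2, new_list = [15, 15, 16, 16], cur_max = 16
After iteration 5: temp = 20, new_list = [15, 15, 16, 16, 20], cur_max = 20
Loop ends.
new_list[-1] = 20

Final answer: 20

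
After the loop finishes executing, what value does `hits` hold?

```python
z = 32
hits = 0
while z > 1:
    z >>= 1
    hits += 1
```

Let's trace through this code step by step.

Initialize: z = 32
Initialize: hits = 0
Entering loop: while z > 1:
After iteration 1: z = 16, hits = 1
After iteration 2: z = 8, hits = 2
After iteration 3: z = 4, hits = 3
After iteration 4: z = 2, hits = 4
After iteration 5: z = 1, hits = 5
Loop ends.

Final answer: 5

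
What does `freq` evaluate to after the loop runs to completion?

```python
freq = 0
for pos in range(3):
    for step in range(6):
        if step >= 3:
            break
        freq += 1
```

Let's trace through this code step by step.

Initialize: freq = 0
Entering loop: for pos in range(3):
After iteration 1: pos = 0, freq = 3
After iteration 2: pos = 1, freq = 6
After iteration 3: pos = 2, freq = 9
Loop ends.

Final answer: 9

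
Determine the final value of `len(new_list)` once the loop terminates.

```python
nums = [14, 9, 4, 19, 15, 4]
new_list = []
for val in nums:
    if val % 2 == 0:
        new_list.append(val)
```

Let's trace through this code step by step.

Initialize: nums = [14, 9, 4, 19, 15, 4]
Initialize: new_list = []
Entering loop: for val in nums:
After iteration 1: val = 14, new_list = [14]
After iteration 2: val = 9, new_list = [14]
After iteration 3: val = 4, new_list = [14, 4]
After iteration 4: val = 19, new_list = [14, 4]
After iteration 5: val = 15, new_list = [14, 4]
After iteration 6: val = 4, new_list = [14, 4, 4]
Loop ends.
len(new_list) = 3

Final answer: 3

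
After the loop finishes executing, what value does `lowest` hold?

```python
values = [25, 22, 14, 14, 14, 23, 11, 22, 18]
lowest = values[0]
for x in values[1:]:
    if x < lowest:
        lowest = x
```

Let's trace through this code step by step.

Initialize: values = [25, 22, 14, 14, 14, 23, 11, 22, 18]
Initialize: lowest = 25
Entering loop: for x in values[1:]:
After iteration 1: x = 22, lowest = 22
After iteration 2: x = 14, lowest = 14
After iteration 3: x = 14, lowest = 14
After iteration 4: x = 14, lowest = 14
After iteration 5: x = 23, lowest = 14
After iteration 6: x = 11, lowest = 11
After iteration 7: x = 22, lowest = 11
After iteration 8: x = 18, lowest = 11
Loop ends.

Final answer: 11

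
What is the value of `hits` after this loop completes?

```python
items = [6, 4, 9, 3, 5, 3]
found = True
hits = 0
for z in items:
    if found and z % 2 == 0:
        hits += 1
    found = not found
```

Let's trace through this code step by step.

Initialize: items = [6, 4, 9, 3, 5, 3]
Initialize: found = True
Initialize: hits = 0
Entering loop: for z in items:
After iteration 1: z = 6, found = False, hits = 1
After iteration 2: z = 4, found = True, hits = 1
After iteration 3: z = 9, found = False, hits = 1
After iteration 4: z = 3, found = True, hits = 1
After iteration 5: z = 5, found = False, hits = 1
After iteration 6: z = 3, found = True, hits = 1
Loop ends.

Final answer: 1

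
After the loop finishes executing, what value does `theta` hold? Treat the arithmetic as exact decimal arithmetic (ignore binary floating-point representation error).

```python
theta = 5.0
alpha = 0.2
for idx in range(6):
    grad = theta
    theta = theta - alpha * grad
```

Let's trace through this code step by step.

Initialize: theta = 5.0
Initialize: alpha = 0.2
Entering loop: for idx in range(6):
After iteration 1: idx = 0, theta = 4.0, grad = 5.0
After iteration 2: idx = 1, theta = 3.2, grad = 4.0
After iteration 3: idx = 2, theta = 2.56, grad = 3.2
After iteration 4: idx = 3, theta = 2.048, grad = 2.56
After iteration 5: idx = 4, theta = 1.6384, grad = 2.048
After iteration 6: idx = 5, theta = 1.31072, grad = 1.6384
Loop ends.

Final answer: 1.31072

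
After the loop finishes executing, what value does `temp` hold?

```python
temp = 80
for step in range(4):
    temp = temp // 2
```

Let's trace through this code step by step.

Initialize: temp = 80
Entering loop: for step in range(4):
After iteration 1: step = 0, temp = 40
After iteration 2: step = 1, temp = 20
After iteration 3: step = 2, temp = 10
After iteration 4: step = 3, temp = 5
Loop ends.

Final answer: 5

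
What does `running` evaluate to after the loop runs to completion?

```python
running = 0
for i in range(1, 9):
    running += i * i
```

Let's trace through this code step by step.

Initialize: running = 0
Entering loop: for i in range(1, 9):
After iteration 1: i = 1, running = 1
After iteration 2: i = 2, running = 5
After iteration 3: i = 3, running = 14
After iteration 4: i = 4, running = 30
After iteration 5: i = 5, running = 55
After iteration 6: i = 6, running = 91
After iteration 7: i = 7, running = 140
After iteration 8: i = 8, running = 204
Loop ends.

Final answer: 204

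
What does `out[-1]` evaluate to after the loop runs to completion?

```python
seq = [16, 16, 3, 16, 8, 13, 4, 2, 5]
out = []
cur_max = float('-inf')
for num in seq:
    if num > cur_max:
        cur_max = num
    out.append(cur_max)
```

Let's trace through this code step by step.

Initialize: seq = [16, 16, 3, 16, 8, 13, 4, 2, 5]
Initialize: out = []
Initialize: cur_max = -inf
Entering loop: for num in seq:
After iteration 1: num = 16, out = [16], cur_max = 16
After iteration 2: num = 16, out = [16, 16], cur_max = 16
After iteration 3: num = 3, out = [16, 16, 16], cur_max = 16
After iteration 4: num = 16, out = [16, 16, 16, 16], cur_max = 16
After iteration 5: num = 8, out = [16, 16, 16, 16, 16], cur_max = 16
After iteration 6: num = 13, out = [16, 16, 16, 16, 16, 16], cur_max = 16
After iteration 7: num = 4, out = [16, 16, 16, 16, 16, 16, 16], cur_max = 16
After iteration 8: num = 2, out = [16, 16, 16, 16, 16, 16, 16, 16], cur_max = 16
After iteration 9: num = 5, out = [16, 16, 16, 16, 16, 16, 16, 16, 16], cur_max = 16
Loop ends.
out[-1] = 16

Final answer: 16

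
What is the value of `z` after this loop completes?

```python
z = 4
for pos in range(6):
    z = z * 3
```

Let's trace through this code step by step.

Initialize: z = 4
Entering loop: for pos in range(6):
After iteration 1: pos = 0, z = 12
After iteration 2: pos = 1, z = 36
After iteration 3: pos = 2, z = 108
After iteration 4: pos = 3, z = 324
After iteration 5: pos = 4, z = 972
After iteration 6: pos = 5, z = 2916
Loop ends.

Final answer: 2916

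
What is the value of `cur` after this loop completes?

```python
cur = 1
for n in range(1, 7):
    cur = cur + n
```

Let's trace through this code step by step.

Initialize: cur = 1
Entering loop: for n in range(1, 7):
After iteration 1: n = 1, cur = 2
After iteration 2: n = 2, cur = 4
After iteration 3: n = 3, cur = 7
After iteration 4: n = 4, cur = 11
After iteration 5: n = 5, cur = 16
After iteration 6: n = 6, cur = 22
Loop ends.

Final answer: 22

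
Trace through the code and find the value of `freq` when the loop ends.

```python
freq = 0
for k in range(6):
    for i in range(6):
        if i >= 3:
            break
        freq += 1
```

Let's trace through this code step by step.

Initialize: freq = 0
Entering loop: for k in range(6):
After iteration 1: k = 0, freq = 3
After iteration 2: k = 1, freq = 6
After iteration 3: k = 2, freq = 9
After iteration 4: k = 3, freq = 12
After iteration 5: k = 4, freq = 15
After iteration 6: k = 5, freq = 18
Loop ends.

Final answer: 18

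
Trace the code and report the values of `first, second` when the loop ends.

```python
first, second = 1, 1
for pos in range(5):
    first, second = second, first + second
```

Let's trace through this code step by step.

Initialize: first = 1
Initialize: second = 1
Entering loop: for pos in range(5):
After iteration 1: pos = 0, first = 1, second = 2
After iteration 2: pos = 1, first = 2, second = 3
After iteration 3: pos = 2, first = 3, second = 5
After iteration 4: pos = 3, first = 5, second = 8
After iteration 5: pos = 4, first = 8, second = 13
Loop ends.

Final answer: 8, 13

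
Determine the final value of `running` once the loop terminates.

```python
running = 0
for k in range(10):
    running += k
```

Let's trace through this code step by step.

Initialize: running = 0
Entering loop: for k in range(10):
After iteration 1: k = 0, running = 0
After iteration 2: k = 1, running = 1
After iteration 3: k = 2, running = 3
After iteration 4: k = 3, running = 6
After iteration 5: k = 4, running = 10
After iteration 6: k = 5, running = 15
After iteration 7: k = 6, running = 21
After iteration 8: k = 7, running = 28
After iteration 9: k = 8, running = 36
After iteration 10: k = 9, running = 45
Loop ends.

Final answer: 45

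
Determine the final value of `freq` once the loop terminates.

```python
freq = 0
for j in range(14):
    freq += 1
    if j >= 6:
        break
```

Let's trace through this code step by step.

Initialize: freq = 0
Entering loop: for j in range(14):
After iteration 1: j = 0, freq = 1
After iteration 2: j = 1, freq = 2
After iteration 3: j = 2, freq = 3
After iteration 4: j = 3, freq = 4
After iteration 5: j = 4, freq = 5
After iteration 6: j = 5, freq = 6
After iteration 7: j = 6, freq = 7
Loop ends.

Final answer: 7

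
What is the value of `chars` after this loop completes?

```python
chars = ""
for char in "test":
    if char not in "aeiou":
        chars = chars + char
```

Let's trace through this code step by step.

Initialize: chars = ''
Entering loop: for char in "test":
After iteration 1: char = 't', chars = 't'
After iteration 2: char = 'e', chars = 't'
After iteration 3: char = 's', chars = 'ts'
After iteration 4: char = 't', chars = 'tst'
Loop ends.

Final answer: 'tst'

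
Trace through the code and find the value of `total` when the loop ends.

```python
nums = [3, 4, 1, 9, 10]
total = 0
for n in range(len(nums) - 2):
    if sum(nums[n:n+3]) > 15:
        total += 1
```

Let's trace through this code step by step.

Initialize: nums = [3, 4, 1, 9, 10]
Initialize: total = 0
Entering loop: for n in range(len(nums) - 2):
After iteration 1: n = 0, total = 0
After iteration 2: n = 1, total = 0
After iteration 3: n = 2, total = 1
Loop ends.

Final answer: 1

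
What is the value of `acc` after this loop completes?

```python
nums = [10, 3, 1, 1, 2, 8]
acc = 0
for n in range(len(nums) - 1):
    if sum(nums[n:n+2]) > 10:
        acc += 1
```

Let's trace through this code step by step.

Initialize: nums = [10, 3, 1, 1, 2, 8]
Initialize: acc = 0
Entering loop: for n in range(len(nums) - 1):
After iteration 1: n = 0, acc = 1
After iteration 2: n = 1, acc = 1
After iteration 3: n = 2, acc = 1
After iteration 4: n = 3, acc = 1
After iteration 5: n = 4, acc = 1
Loop ends.

Final answer: 1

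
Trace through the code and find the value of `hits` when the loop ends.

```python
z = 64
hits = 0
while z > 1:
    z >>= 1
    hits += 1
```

Let's trace through this code step by step.

Initialize: z = 64
Initialize: hits = 0
Entering loop: while z > 1:
After iteration 1: z = 32, hits = 1
After iteration 2: z = 16, hits = 2
After iteration 3: z = 8, hits = 3
After iteration 4: z = 4, hits = 4
After iteration 5: z = 2, hits = 5
After iteration 6: z = 1, hits = 6
Loop ends.

Final answer: 6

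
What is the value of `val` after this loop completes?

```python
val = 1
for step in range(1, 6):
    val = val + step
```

Let's trace through this code step by step.

Initialize: val = 1
Entering loop: for step in range(1, 6):
After iteration 1: step = 1, val = 2
After iteration 2: step = 2, val = 4
After iteration 3: step = 3, val = 7
After iteration 4: step = 4, val = 11
After iteration 5: step = 5, val = 16
Loop ends.

Final answer: 16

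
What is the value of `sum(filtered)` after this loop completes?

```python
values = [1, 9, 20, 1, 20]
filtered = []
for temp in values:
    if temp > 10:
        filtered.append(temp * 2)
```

Let's trace through this code step by step.

Initialize: values = [1, 9, 20, 1, 20]
Initialize: filtered = []
Entering loop: for temp in values:
After iteration 1: temp = 1, filtered = []
After iteration 2: temp = 9, filtered = []
After iteration 3: temp = 20, filtered = [40]
After iteration 4: temp = 1, filtered = [40]
After iteration 5: temp = 20, filtered = [40, 40]
Loop ends.
sum(filtered) = 80

Final answer: 80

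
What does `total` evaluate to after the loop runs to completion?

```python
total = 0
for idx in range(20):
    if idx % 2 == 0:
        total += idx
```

Let's trace through this code step by step.

Initialize: total = 0
Entering loop: for idx in range(20):
After iteration 1: idx = 0, total = 0
After iteration 2: idx = 1, total = 0
After iteration 3: idx = 2, total = 2
After iteration 4: idx = 3, total = 2
After iteration 5: idx = 4, total = 6
After iteration 6: idx = 5, total = 6
After iteration 7: idx = 6, total = 12
After iteration 8: idx = 7, total = 12
After iteration 9: idx = 8, total = 20
After iteration 10: idx = 9, total = 20
After iteration 11: idx = 10, total = 30
After iteration 12: idx = 11, total = 30
After iteration 13: idx = 12, total = 42
After iteration 14: idx = 13, total = 42
After iteration 15: idx = 14, total = 56
After iteration 16: idx = 15, total = 56
After iteration 17: idx = 16, total = 72
After iteration 18: idx = 17, total = 72
After iteration 19: idx = 18, total = 90
After iteration 20: idx = 19, total = 90
Loop ends.

Final answer: 90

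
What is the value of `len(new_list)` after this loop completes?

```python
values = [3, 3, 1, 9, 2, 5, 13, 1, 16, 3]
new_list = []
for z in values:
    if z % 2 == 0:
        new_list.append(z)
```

Let's trace through this code step by step.

Initialize: values = [3, 3, 1, 9, 2, 5, 13, 1, 16, 3]
Initialize: new_list = []
Entering loop: for z in values:
After iteration 1: z = 3, new_list = []
After iteration 2: z = 3, new_list = []
After iteration 3: z = 1, new_list = []
After iteration 4: z = 9, new_list = []
After iteration 5: z = 2, new_list = [2]
After iteration 6: z = 5, new_list = [2]
After iteration 7: z = 13, new_list = [2]
After iteration 8: z = 1, new_list = [2]
After iteration 9: z = 16, new_list = [2, 16]
After iteration 10: z = 3, new_list = [2, 16]
Loop ends.
len(new_list) = 2

Final answer: 2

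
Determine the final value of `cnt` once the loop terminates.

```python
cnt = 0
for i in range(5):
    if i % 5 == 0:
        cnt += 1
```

Let's trace through this code step by step.

Initialize: cnt = 0
Entering loop: for i in range(5):
After iteration 1: i = 0, cnt = 1
After iteration 2: i = 1, cnt = 1
After iteration 3: i = 2, cnt = 1
After iteration 4: i = 3, cnt = 1
After iteration 5: i = 4, cnt = 1
Loop ends.

Final answer: 1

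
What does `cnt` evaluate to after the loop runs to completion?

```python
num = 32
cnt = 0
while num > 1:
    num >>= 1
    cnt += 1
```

Let's trace through this code step by step.

Initialize: num = 32
Initialize: cnt = 0
Entering loop: while num > 1:
After iteration 1: num = 16, cnt = 1
After iteration 2: num = 8, cnt = 2
After iteration 3: num = 4, cnt = 3
After iteration 4: num = 2, cnt = 4
After iteration 5: num = 1, cnt = 5
Loop ends.

Final answer: 5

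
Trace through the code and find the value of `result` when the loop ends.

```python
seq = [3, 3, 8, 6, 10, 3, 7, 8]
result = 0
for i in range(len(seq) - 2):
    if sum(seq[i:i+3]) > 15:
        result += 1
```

Let's trace through this code step by step.

Initialize: seq = [3, 3, 8, 6, 10, 3, 7, 8]
Initialize: result = 0
Entering loop: for i in range(len(seq) - 2):
After iteration 1: i = 0, result = 0
After iteration 2: i = 1, result = 1
After iteration 3: i = 2, result = 2
After iteration 4: i = 3, result = 3
After iteration 5: i = 4, result = 4
After iteration 6: i = 5, result = 5
Loop ends.

Final answer: 5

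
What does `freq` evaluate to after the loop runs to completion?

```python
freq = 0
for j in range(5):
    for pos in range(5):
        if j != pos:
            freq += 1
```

Let's trace through this code step by step.

Initialize: freq = 0
Entering loop: for j in range(5):
After iteration 1: j = 0, freq = 4
After iteration 2: j = 1, freq = 8
After iteration 3: j = 2, freq = 12
After iteration 4: j = 3, freq = 16
After iteration 5: j = 4, freq = 20
Loop ends.

Final answer: 20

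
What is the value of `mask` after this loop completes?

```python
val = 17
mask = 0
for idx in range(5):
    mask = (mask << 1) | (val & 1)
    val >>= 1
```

Let's trace through this code step by step.

Initialize: val = 17
Initialize: mask = 0
Entering loop: for idx in range(5):
After iteration 1: idx = 0, val = 8, mask = 1
After iteration 2: idx = 1, val = 4, mask = 2
After iteration 3: idx = 2, val = 2, mask = 4
After iteration 4: idx = 3, val = 1, mask = 8
After iteration 5: idx = 4, val = 0, mask = 17
Loop ends.

Final answer: 17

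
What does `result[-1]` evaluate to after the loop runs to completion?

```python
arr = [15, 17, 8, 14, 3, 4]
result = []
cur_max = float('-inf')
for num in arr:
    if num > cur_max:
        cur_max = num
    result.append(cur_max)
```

Let's trace through this code step by step.

Initialize: arr = [15, 17, 8, 14, 3, 4]
Initialize: result = []
Initialize: cur_max = -inf
Entering loop: for num in arr:
After iteration 1: num = 15, result = [15], cur_max = 15
After iteration 2: num = 17, result = [15, 17], cur_max = 17
After iteration 3: num = 8, result = [15, 17, 17], cur_max = 17
After iteration 4: num = 14, result = [15, 17, 17, 17], cur_max = 17
After iteration 5: num = 3, result = [15, 17, 17, 17, 17], cur_max = 17
After iteration 6: num = 4, result = [15, 17, 17, 17, 17, 17], cur_max = 17
Loop ends.
result[-1] = 17

Final answer: 17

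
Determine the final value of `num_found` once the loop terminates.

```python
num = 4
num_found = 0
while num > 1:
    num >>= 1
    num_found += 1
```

Let's trace through this code step by step.

Initialize: num = 4
Initialize: num_found = 0
Entering loop: while num > 1:
After iteration 1: num = 2, num_found = 1
After iteration 2: num = 1, num_found = 2
Loop ends.

Final answer: 2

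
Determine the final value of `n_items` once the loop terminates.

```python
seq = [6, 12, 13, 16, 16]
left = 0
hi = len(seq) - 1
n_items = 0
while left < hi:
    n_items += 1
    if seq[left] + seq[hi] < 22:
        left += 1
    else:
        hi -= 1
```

Let's trace through this code step by step.

Initialize: seq = [6, 12, 13, 16, 16]
Initialize: left = 0
Initialize: hi = 4
Initialize: n_items = 0
Entering loop: while left < hi:
After iteration 1: left = 0, hi = 3, n_items = 1
After iteration 2: left = 0, hi = 2, n_items = 2
After iteration 3: left = 1, hi = 2, n_items = 3
After iteration 4: left = 1, hi = 1, n_items = 4
Loop ends.

Final answer: 4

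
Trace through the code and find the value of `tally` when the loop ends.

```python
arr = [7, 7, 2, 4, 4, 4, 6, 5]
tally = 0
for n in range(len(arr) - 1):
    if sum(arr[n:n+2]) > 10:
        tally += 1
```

Let's trace through this code step by step.

Initialize: arr = [7, 7, 2, 4, 4, 4, 6, 5]
Initialize: tally = 0
Entering loop: for n in range(len(arr) - 1):
After iteration 1: n = 0, tally = 1
After iteration 2: n = 1, tally = 1
After iteration 3: n = 2, tally = 1
After iteration 4: n = 3, tally = 1
After iteration 5: n = 4, tally = 1
After iteration 6: n = 5, tally = 1
After iteration 7: n = 6, tally = 2
Loop ends.

Final answer: 2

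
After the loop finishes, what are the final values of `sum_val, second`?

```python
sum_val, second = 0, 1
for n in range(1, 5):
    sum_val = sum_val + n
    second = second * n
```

Let's trace through this code step by step.

Initialize: sum_val = 0
Initialize: second = 1
Entering loop: for n in range(1, 5):
After iteration 1: n = 1, sum_val = 1, second = 1
After iteration 2: n = 2, sum_val = 3, second = 2
After iteration 3: n = 3, sum_val = 6, second = 6
After iteration 4: n = 4, sum_val = 10, second = 24
Loop ends.

Final answer: 10, 24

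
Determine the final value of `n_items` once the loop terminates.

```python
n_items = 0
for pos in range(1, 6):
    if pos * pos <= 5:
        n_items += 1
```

Let's trace through this code step by step.

Initialize: n_items = 0
Entering loop: for pos in range(1, 6):
After iteration 1: pos = 1, n_items = 1
After iteration 2: pos = 2, n_items = 2
After iteration 3: pos = 3, n_items = 2
After iteration 4: pos = 4, n_items = 2
After iteration 5: pos = 5, n_items = 2
Loop ends.

Final answer: 2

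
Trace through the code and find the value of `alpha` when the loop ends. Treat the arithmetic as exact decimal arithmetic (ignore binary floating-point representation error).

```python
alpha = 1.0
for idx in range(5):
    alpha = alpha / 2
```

Let's trace through this code step by step.

Initialize: alpha = 1.0
Entering loop: for idx in range(5):
After iteration 1: idx = 0, alpha = 0.5
After iteration 2: idx = 1, alpha = 0.25
After iteration 3: idx = 2, alpha = 0.125
After iteration 4: idx = 3, alpha = 0.0625
After iteration 5: idx = 4, alpha = 0.03125
Loop ends.

Final answer: 0.03125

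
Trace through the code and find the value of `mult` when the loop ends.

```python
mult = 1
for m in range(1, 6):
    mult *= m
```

Let's trace through this code step by step.

Initialize: mult = 1
Entering loop: for m in range(1, 6):
After iteration 1: m = 1, mult = 1
After iteration 2: m = 2, mult = 2
After iteration 3: m = 3, mult = 6
After iteration 4: m = 4, mult = 24
After iteration 5: m = 5, mult = 120
Loop ends.

Final answer: 120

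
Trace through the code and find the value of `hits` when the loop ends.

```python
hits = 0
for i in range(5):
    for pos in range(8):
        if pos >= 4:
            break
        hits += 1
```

Let's trace through this code step by step.

Initialize: hits = 0
Entering loop: for i in range(5):
After iteration 1: i = 0, hits = 4
After iteration 2: i = 1, hits = 8
After iteration 3: i = 2, hits = 12
After iteration 4: i = 3, hits = 16
After iteration 5: i = 4, hits = 20
Loop ends.

Final answer: 20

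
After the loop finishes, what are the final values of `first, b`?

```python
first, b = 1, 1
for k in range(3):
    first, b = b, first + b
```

Let's trace through this code step by step.

Initialize: first = 1
Initialize: b = 1
Entering loop: for k in range(3):
After iteration 1: k = 0, first = 1, b = 2
After iteration 2: k = 1, first = 2, b = 3
After iteration 3: k = 2, first = 3, b = 5
Loop ends.

Final answer: 3, 5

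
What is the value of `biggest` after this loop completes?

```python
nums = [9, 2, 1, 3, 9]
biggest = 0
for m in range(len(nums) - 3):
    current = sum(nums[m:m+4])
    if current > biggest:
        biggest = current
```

Let's trace through this code step by step.

Initialize: nums = [9, 2, 1, 3, 9]
Initialize: biggest = 0
Entering loop: for m in range(len(nums) - 3):
After iteration 1: m = 0, biggest = 15
After iteration 2: m = 1, biggest = 15
Loop ends.

Final answer: 15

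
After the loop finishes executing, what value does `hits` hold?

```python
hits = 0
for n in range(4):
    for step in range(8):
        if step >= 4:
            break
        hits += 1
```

Let's trace through this code step by step.

Initialize: hits = 0
Entering loop: for n in range(4):
After iteration 1: n = 0, hits = 4
After iteration 2: n = 1, hits = 8
After iteration 3: n = 2, hits = 12
After iteration 4: n = 3, hits = 16
Loop ends.

Final answer: 16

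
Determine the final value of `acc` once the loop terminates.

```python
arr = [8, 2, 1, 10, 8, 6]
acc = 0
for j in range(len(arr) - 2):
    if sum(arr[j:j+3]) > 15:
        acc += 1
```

Let's trace through this code step by step.

Initialize: arr = [8, 2, 1, 10, 8, 6]
Initialize: acc = 0
Entering loop: for j in range(len(arr) - 2):
After iteration 1: j = 0, acc = 0
After iteration 2: j = 1, acc = 0
After iteration 3: j = 2, acc = 1
After iteration 4: j = 3, acc = 2
Loop ends.

Final answer: 2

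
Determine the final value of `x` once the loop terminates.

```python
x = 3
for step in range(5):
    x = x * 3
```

Let's trace through this code step by step.

Initialize: x = 3
Entering loop: for step in range(5):
After iteration 1: step = 0, x = 9
After iteration 2: step = 1, x = 27
After iteration 3: step = 2, x = 81
After iteration 4: step = 3, x = 243
After iteration 5: step = 4, x = 729
Loop ends.

Final answer: 729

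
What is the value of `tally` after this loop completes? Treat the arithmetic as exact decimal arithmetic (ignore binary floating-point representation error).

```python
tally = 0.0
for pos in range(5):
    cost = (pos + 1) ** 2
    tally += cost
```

Let's trace through this code step by step.

Initialize: tally = 0.0
Entering loop: for pos in range(5):
After iteration 1: pos = 0, tally = 1.0, cost = 1
After iteration 2: pos = 1, tally = 5.0, cost = 4
After iteration 3: pos = 2, tally = 14.0, cost = 9
After iteration 4: pos = 3, tally = 30.0, cost = 16
After iteration 5: pos = 4, tally = 55.0, cost = 25
Loop ends.

Final answer: 55.0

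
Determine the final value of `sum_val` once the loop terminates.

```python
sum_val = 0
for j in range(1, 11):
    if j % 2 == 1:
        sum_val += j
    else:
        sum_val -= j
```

Let's trace through this code step by step.

Initialize: sum_val = 0
Entering loop: for j in range(1, 11):
After iteration 1: j = 1, sum_val = 1
After iteration 2: j = 2, sum_val = -1
After iteration 3: j = 3, sum_val = 2
After iteration 4: j = 4, sum_val = -2
After iteration 5: j = 5, sum_val = 3
After iteration 6: j = 6, sum_val = -3
After iteration 7: j = 7, sum_val = 4
After iteration 8: j = 8, sum_val = -4
After iteration 9: j = 9, sum_val = 5
After iteration 10: j = 10, sum_val = -5
Loop ends.

Final answer: -5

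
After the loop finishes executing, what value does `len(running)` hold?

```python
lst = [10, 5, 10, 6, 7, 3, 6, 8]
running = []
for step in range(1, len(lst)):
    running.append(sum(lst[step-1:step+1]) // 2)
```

Let's trace through this code step by step.

Initialize: lst = [10, 5, 10, 6, 7, 3, 6, 8]
Initialize: running = []
Entering loop: for step in range(1, len(lst)):
After iteration 1: step = 1, running = [7]
After iteration 2: step = 2, running = [7, 7]
After iteration 3: step = 3, running = [7, 7, 8]
After iteration 4: step = 4, running = [7, 7, 8, 6]
After iteration 5: step = 5, running = [7, 7, 8, 6, 5]
After iteration 6: step = 6, running = [7, 7, 8, 6, 5, 4]
After iteration 7: step = 7, running = [7, 7, 8, 6, 5, 4, 7]
Loop ends.
len(running) = 7

Final answer: 7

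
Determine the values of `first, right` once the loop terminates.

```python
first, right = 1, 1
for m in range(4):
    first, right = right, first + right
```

Let's trace through this code step by step.

Initialize: first = 1
Initialize: right = 1
Entering loop: for m in range(4):
After iteration 1: m = 0, first = 1, right = 2
After iteration 2: m = 1, first = 2, right = 3
After iteration 3: m = 2, first = 3, right = 5
After iteration 4: m = 3, first = 5, right = 8
Loop ends.

Final answer: 5, 8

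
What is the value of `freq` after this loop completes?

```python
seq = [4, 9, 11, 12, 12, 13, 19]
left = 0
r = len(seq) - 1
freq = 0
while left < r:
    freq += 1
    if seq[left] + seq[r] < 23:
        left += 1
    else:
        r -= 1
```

Let's trace through this code step by step.

Initialize: seq = [4, 9, 11, 12, 12, 13, 19]
Initialize: left = 0
Initialize: r = 6
Initialize: freq = 0
Entering loop: while left < r:
After iteration 1: left = 0, r = 5, freq = 1
After iteration 2: left = 1, r = 5, freq = 2
After iteration 3: left = 2, r = 5, freq = 3
After iteration 4: left = 2, r = 4, freq = 4
After iteration 5: left = 2, r = 3, freq = 5
After iteration 6: left = 2, r = 2, freq = 6
Loop ends.

Final answer: 6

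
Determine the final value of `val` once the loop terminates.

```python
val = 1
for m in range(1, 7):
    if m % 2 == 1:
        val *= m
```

Let's trace through this code step by step.

Initialize: val = 1
Entering loop: for m in range(1, 7):
After iteration 1: m = 1, val = 1
After iteration 2: m = 2, val = 1
After iteration 3: m = 3, val = 3
After iteration 4: m = 4, val = 3
After iteration 5: m = 5, val = 15
After iteration 6: m = 6, val = 15
Loop ends.

Final answer: 15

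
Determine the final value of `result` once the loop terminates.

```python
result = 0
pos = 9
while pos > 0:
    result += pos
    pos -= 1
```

Let's trace through this code step by step.

Initialize: result = 0
Initialize: pos = 9
Entering loop: while pos > 0:
After iteration 1: result = 9, pos = 8
After iteration 2: result = 17, pos = 7
After iteration 3: result = 24, pos = 6
After iteration 4: result = 30, pos = 5
After iteration 5: result = 35, pos = 4
After iteration 6: result = 39, pos = 3
After iteration 7: result = 42, pos = 2
After iteration 8: result = 44, pos = 1
After iteration 9: result = 45, pos = 0
Loop ends.

Final answer: 45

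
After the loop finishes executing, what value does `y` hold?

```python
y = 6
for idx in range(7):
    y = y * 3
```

Let's trace through this code step by step.

Initialize: y = 6
Entering loop: for idx in range(7):
After iteration 1: idx = 0, y = 18
After iteration 2: idx = 1, y = 54
After iteration 3: idx = 2, y = 162
After iteration 4: idx = 3, y = 486
After iteration 5: idx = 4, y = 1458
After iteration 6: idx = 5, y = 4374
After iteration 7: idx = 6, y = 13122
Loop ends.

Final answer: 13122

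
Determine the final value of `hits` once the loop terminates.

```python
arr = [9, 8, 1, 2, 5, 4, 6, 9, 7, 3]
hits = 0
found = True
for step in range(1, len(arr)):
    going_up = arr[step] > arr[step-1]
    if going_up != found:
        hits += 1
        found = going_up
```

Let's trace through this code step by step.

Initialize: arr = [9, 8, 1, 2, 5, 4, 6, 9, 7, 3]
Initialize: hits = 0
Initialize: found = True
Entering loop: for step in range(1, len(arr)):
After iteration 1: step = 1, hits = 1, found = False, going_up = False
After iteration 2: step = 2, hits = 1, found = False, going_up = False
After iteration 3: step = 3, hits = 2, found = True, going_up = True
After iteration 4: step = 4, hits = 2, found = True, going_up = True
After iteration 5: step = 5, hits = 3, found = False, going_up = False
After iteration 6: step = 6, hits = 4, found = True, going_up = True
After iteration 7: step = 7, hits = 4, found = True, going_up = True
After iteration 8: step = 8, hits = 5, found = False, going_up = False
After iteration 9: step = 9, hits = 5, found = False, going_up = False
Loop ends.

Final answer: 5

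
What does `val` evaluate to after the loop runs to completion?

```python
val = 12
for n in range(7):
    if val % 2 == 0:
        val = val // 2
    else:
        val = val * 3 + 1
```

Let's trace through this code step by step.

Initialize: val = 12
Entering loop: for n in range(7):
After iteration 1: n = 0, val = 6
After iteration 2: n = 1, val = 3
After iteration 3: n = 2, val = 10
After iteration 4: n = 3, val = 5
After iteration 5: n = 4, val = 16
After iteration 6: n = 5, val = 8
After iteration 7: n = 6, val = 4
Loop ends.

Final answer: 4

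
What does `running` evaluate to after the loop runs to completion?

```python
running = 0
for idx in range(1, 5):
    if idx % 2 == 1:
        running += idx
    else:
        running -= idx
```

Let's trace through this code step by step.

Initialize: running = 0
Entering loop: for idx in range(1, 5):
After iteration 1: idx = 1, running = 1
After iteration 2: idx = 2, running = -1
After iteration 3: idx = 3, running = 2
After iteration 4: idx = 4, running = -2
Loop ends.

Final answer: -2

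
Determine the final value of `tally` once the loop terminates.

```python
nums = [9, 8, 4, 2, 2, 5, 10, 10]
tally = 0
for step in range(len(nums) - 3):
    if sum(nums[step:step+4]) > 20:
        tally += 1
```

Let's trace through this code step by step.

Initialize: nums = [9, 8, 4, 2, 2, 5, 10, 10]
Initialize: tally = 0
Entering loop: for step in range(len(nums) - 3):
After iteration 1: step = 0, tally = 1
After iteration 2: step = 1, tally = 1
After iteration 3: step = 2, tally = 1
After iteration 4: step = 3, tally = 1
After iteration 5: step = 4, tally = 2
Loop ends.

Final answer: 2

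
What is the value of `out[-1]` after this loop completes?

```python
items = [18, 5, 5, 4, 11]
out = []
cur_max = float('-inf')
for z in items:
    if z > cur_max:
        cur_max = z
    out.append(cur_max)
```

Let's trace through this code step by step.

Initialize: items = [18, 5, 5, 4, 11]
Initialize: out = []
Initialize: cur_max = -inf
Entering loop: for z in items:
After iteration 1: z = 18, out = [18], cur_max = 18
After iteration 2: z = 5, out = [18, 18], cur_max = 18
After iteration 3: z = 5, out = [18, 18, 18], cur_max = 18
After iteration 4: z = 4, out = [18, 18, 18, 18], cur_max = 18
After iteration 5: z = 11, out = [18, 18, 18, 18, 18], cur_max = 18
Loop ends.
out[-1] = 18

Final answer: 18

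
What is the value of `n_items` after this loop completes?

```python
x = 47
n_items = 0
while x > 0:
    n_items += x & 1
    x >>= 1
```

Let's trace through this code step by step.

Initialize: x = 47
Initialize: n_items = 0
Entering loop: while x > 0:
After iteration 1: x = 23, n_items = 1
After iteration 2: x = 11, n_items = 2
After iteration 3: x = 5, n_items = 3
After iteration 4: x = 2, n_items = 4
After iteration 5: x = 1, n_items = 4
After iteration 6: x = 0, n_items = 5
Loop ends.

Final answer: 5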